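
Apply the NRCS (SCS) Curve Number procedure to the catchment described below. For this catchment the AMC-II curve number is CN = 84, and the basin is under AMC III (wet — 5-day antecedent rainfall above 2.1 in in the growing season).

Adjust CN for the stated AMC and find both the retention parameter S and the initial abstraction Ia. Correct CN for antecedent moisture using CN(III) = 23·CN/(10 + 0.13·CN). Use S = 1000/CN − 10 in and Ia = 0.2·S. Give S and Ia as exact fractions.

S = 400/483 in ≈ 0.828 in; Ia = 80/483 in ≈ 0.166 in

Wet (AMC III): CN(III) = 23·84/(10 + 0.13·84) = 1932/(523/25) = 48300/523 ≈ 92.352
Max retention: S = 1000/(48300/523) − 10 = 400/483 in (≈ 0.828 in)
Ia = 0.2·(400/483) = 80/483 in ≈ 0.166 in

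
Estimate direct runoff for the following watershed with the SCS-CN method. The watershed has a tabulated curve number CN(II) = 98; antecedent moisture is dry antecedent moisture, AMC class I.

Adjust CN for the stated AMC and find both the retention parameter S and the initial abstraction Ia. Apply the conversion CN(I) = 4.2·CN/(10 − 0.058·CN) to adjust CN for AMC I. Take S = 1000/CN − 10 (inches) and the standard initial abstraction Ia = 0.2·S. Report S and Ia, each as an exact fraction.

S = 500/1029 in ≈ 0.486 in; Ia = 100/1029 in ≈ 0.097 in

Adjust CN=98 to AMC I: 4.2·98/(10 − 0.058·98) → (2058/5) ÷ (1079/250) = 102900/1079 ≈ 95.366
Retention S: 1000/CN − 10 with CN=95.366 → S = 500/1029 ≈ 0.486 in
Ia = 0.2·(500/1029) = 100/1029 in ≈ 0.097 in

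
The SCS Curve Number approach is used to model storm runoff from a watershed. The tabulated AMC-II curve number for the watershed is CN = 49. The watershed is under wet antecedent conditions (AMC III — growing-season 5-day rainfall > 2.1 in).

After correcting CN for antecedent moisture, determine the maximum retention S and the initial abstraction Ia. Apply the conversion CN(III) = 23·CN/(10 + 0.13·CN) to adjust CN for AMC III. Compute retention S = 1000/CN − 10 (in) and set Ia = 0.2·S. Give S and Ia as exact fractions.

Adjust CN=49 to AMC III: 23·49/(10 + 0.13·49) → 1127 ÷ (1637/100) = 112700/1637 ≈ 68.845
Retention S: 1000/CN − 10 with CN=68.845 → S = 5100/1127 ≈ 4.525 in
Initial abstraction Ia = S/5 = (5100/1127)/5 = 1020/1127 ≈ 0.905 in

S = 5100/1127 in ≈ 4.525 in; Ia = 1020/1127 in ≈ 0.905 in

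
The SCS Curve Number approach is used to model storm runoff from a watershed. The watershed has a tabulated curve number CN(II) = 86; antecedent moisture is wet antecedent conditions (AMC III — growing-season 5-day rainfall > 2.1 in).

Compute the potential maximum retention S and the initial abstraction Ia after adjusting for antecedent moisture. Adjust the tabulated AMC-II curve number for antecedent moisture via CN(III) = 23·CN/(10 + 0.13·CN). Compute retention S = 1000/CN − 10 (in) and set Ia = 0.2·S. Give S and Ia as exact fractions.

S = 700/989 in ≈ 0.708 in; Ia = 140/989 in ≈ 0.142 in

Adjust CN=86 to AMC III: 23·86/(10 + 0.13·86) → 1978 ÷ (1059/50) = 98900/1059 ≈ 93.390
S = 1000/(98900/1059) − 10 = 700/989 in ≈ 0.708 in
Initial abstraction Ia = S/5 = (700/989)/5 = 140/989 ≈ 0.142 in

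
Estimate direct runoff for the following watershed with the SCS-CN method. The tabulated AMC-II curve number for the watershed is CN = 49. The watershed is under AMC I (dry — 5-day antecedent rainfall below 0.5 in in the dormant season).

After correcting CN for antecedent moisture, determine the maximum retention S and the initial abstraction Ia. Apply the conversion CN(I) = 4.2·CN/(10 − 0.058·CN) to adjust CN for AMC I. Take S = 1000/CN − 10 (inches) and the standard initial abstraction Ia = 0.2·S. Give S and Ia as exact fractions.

CN(I) from CN(II)=49: (4.2·49)/(10 − 0.058·49) = 34300/1193 ≈ 28.751
Max retention: S = 1000/(34300/1193) − 10 = 8500/343 in (≈ 24.781 in)
Initial abstraction Ia = S/5 = (8500/343)/5 = 1700/343 ≈ 4.956 in

S = 8500/343 in ≈ 24.781 in; Ia = 1700/343 in ≈ 4.956 in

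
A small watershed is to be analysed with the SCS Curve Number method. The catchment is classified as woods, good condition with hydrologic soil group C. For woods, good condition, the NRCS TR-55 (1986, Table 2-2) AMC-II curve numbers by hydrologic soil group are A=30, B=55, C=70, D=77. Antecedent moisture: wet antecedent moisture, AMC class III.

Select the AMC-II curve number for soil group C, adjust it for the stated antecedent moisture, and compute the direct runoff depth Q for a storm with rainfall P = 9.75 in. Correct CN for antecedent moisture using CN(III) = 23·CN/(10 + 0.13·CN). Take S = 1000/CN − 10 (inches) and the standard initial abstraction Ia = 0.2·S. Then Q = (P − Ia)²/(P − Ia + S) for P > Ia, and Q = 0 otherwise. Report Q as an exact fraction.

NRCS table: woods, good condition, soil group C → CN(II) = 70
Wet (AMC III): CN(III) = 23·70/(10 + 0.13·70) = 1610/(191/10) = 16100/191 ≈ 84.293
Retention S: 1000/CN − 10 with CN=84.293 → S = 300/161 ≈ 1.863 in
Initial abstraction Ia = S/5 = (300/161)/5 = 60/161 ≈ 0.373 in
Since P=9.750 > Ia=0.373: effective rainfall P−Ia = 6039/644 in
Q: (6039/644)² ÷ (7239/644) = 12156507/1553972 in (≈ 7.823 in)

Q = 12156507/1553972 in ≈ 7.823 in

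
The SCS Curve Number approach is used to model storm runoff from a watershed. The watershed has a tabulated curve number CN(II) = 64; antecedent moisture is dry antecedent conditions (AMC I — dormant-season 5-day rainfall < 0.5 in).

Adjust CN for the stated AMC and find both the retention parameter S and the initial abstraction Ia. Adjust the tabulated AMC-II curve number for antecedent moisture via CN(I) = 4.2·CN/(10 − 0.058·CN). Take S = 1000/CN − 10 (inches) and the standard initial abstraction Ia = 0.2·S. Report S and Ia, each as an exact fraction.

S = 375/28 in ≈ 13.393 in; Ia = 75/28 in ≈ 2.679 in

CN(I) from CN(II)=64: (4.2·64)/(10 − 0.058·64) = 5600/131 ≈ 42.748
S = 1000/(5600/131) − 10 = 375/28 in ≈ 13.393 in
Ia = 0.2·(375/28) = 75/28 in ≈ 2.679 in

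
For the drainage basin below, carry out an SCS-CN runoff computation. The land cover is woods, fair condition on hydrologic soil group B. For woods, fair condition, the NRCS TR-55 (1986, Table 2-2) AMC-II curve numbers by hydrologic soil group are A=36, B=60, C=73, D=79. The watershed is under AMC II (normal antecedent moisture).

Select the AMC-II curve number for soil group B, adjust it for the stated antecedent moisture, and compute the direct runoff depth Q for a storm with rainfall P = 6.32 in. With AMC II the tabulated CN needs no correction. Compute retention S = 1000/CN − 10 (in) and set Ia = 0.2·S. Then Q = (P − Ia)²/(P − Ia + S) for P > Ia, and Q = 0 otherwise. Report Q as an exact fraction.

NRCS table: woods, fair condition, soil group B → CN(II) = 60
AMC II — tabulated CN = 60 applies directly.
Retention S: 1000/CN − 10 with CN=60.000 → S = 20/3 ≈ 6.667 in
Ia = 0.2S: 0.2·6.667 = 1.333 in (exactly 4/3)
Since P=6.320 > Ia=1.333: effective rainfall P−Ia = 374/75 in
Runoff Q = (P−Ia)²/(P−Ia+S) = (4.987)²/(4.987+6.667) = 69938/32775 ≈ 2.134 in

Q = 69938/32775 in ≈ 2.134 in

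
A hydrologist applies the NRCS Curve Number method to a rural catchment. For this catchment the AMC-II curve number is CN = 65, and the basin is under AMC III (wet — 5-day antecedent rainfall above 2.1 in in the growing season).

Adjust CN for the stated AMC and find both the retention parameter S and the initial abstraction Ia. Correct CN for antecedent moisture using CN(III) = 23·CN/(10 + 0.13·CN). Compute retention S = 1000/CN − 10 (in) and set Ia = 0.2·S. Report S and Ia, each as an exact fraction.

Wet (AMC III): CN(III) = 23·65/(10 + 0.13·65) = 1495/(369/20) = 29900/369 ≈ 81.030
Max retention: S = 1000/(29900/369) − 10 = 700/299 in (≈ 2.341 in)
Ia = 0.2·(700/299) = 140/299 in ≈ 0.468 in

S = 700/299 in ≈ 2.341 in; Ia = 140/299 in ≈ 0.468 in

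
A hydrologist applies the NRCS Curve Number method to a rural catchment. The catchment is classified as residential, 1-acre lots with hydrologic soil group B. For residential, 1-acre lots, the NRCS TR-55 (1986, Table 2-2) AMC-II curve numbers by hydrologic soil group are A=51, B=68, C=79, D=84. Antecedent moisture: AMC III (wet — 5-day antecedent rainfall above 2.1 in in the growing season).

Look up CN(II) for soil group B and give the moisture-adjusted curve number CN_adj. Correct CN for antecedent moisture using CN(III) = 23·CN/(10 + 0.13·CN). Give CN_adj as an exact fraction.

NRCS table: residential, 1-acre lots, soil group B → CN(II) = 68
CN(III) from CN(II)=68: (23·68)/(10 + 0.13·68) = 39100/471 ≈ 83.015

CN_adj = 39100/471 ≈ 83.015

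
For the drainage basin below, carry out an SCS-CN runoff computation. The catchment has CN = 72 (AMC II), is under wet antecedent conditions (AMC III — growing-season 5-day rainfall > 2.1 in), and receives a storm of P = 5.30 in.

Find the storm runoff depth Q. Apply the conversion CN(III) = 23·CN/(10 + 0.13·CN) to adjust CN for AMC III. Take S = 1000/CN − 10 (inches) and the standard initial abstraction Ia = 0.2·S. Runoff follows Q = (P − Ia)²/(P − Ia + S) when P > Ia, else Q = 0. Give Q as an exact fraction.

Adjust CN=72 to AMC III: 23·72/(10 + 0.13·72) → 1656 ÷ (484/25) = 10350/121 ≈ 85.537
Max retention: S = 1000/(10350/121) − 10 = 350/207 in (≈ 1.691 in)
Ia = 0.2S: 0.2·1.691 = 0.338 in (exactly 70/207)
Excess rainfall: 5.300 − 0.338 = 4.962 in; P > Ia so Q > 0
Runoff Q = (P−Ia)²/(P−Ia+S) = (4.962)²/(4.962+1.691) = 105493441/28505970 ≈ 3.701 in

Q = 105493441/28505970 in ≈ 3.701 in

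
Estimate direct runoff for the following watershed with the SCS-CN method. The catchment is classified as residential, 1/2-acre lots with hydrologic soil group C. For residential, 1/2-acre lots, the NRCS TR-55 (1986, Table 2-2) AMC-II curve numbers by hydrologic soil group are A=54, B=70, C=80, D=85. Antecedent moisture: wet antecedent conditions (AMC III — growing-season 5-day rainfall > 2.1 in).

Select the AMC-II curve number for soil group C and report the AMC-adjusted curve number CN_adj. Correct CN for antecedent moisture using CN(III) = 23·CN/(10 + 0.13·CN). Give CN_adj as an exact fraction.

CN_adj = 4600/51 ≈ 90.196

NRCS table: residential, 1/2-acre lots, soil group C → CN(II) = 80
Wet (AMC III): CN(III) = 23·80/(10 + 0.13·80) = 1840/(102/5) = 4600/51 ≈ 90.196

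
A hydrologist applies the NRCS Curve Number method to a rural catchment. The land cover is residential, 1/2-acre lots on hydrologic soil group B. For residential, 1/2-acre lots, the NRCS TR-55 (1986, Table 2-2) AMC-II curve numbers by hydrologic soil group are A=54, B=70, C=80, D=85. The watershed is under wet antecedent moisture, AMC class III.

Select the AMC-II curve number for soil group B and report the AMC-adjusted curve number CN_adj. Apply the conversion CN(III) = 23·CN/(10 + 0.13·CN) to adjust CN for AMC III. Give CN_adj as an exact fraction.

NRCS table: residential, 1/2-acre lots, soil group B → CN(II) = 70
Wet (AMC III): CN(III) = 23·70/(10 + 0.13·70) = 1610/(191/10) = 16100/191 ≈ 84.293

CN_adj = 16100/191 ≈ 84.293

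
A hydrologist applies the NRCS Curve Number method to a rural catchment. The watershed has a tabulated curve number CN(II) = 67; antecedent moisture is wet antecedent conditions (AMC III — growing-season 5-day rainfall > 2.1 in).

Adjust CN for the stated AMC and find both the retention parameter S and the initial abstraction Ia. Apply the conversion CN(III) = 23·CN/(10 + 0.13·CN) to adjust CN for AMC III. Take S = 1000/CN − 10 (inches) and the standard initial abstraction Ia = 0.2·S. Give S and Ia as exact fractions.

S = 3300/1541 in ≈ 2.141 in; Ia = 660/1541 in ≈ 0.428 in

Adjust CN=67 to AMC III: 23·67/(10 + 0.13·67) → 1541 ÷ (1871/100) = 154100/1871 ≈ 82.362
Max retention: S = 1000/(154100/1871) − 10 = 3300/1541 in (≈ 2.141 in)
Ia = 0.2S: 0.2·2.141 = 0.428 in (exactly 660/1541)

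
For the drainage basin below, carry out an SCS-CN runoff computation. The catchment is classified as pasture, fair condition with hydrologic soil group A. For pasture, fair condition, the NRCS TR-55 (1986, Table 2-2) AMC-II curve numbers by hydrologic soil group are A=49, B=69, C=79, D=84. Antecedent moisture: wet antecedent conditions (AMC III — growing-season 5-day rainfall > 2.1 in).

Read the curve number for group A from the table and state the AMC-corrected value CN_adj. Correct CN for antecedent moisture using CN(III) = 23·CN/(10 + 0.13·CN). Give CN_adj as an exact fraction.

CN_adj = 112700/1637 ≈ 68.845

NRCS table: pasture, fair condition, soil group A → CN(II) = 49
CN(III) from CN(II)=49: (23·49)/(10 + 0.13·49) = 112700/1637 ≈ 68.845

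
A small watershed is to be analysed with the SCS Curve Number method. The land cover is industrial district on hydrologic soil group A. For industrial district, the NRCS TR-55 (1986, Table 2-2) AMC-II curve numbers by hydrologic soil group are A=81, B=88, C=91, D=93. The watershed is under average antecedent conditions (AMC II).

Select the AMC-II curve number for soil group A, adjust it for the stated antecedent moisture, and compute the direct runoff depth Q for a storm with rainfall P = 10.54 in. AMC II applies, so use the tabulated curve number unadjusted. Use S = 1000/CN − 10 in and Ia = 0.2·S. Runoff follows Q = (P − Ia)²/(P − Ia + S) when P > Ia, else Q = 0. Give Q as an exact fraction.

Q = 1663579369/203662350 in ≈ 8.168 in

NRCS table: industrial district, soil group A → CN(II) = 81
AMC II — tabulated CN = 81 applies directly.
S = 1000/81 − 10 = 190/81 in ≈ 2.346 in
Initial abstraction Ia = S/5 = (190/81)/5 = 38/81 ≈ 0.469 in
Excess rainfall: 10.540 − 0.469 = 10.071 in; P > Ia so Q > 0
Q: (40787/4050)² ÷ (50287/4050) = 1663579369/203662350 in (≈ 8.168 in)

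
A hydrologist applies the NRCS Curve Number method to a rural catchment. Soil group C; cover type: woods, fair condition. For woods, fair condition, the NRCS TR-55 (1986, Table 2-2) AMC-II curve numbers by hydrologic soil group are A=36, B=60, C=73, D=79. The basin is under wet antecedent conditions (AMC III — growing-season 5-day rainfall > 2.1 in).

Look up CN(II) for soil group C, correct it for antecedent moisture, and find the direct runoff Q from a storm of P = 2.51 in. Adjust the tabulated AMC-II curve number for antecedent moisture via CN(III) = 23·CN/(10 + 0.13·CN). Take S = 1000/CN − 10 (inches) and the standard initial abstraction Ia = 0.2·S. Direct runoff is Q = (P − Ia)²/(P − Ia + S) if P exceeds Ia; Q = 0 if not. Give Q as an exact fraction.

Q = 135004070041/107024329100 in ≈ 1.261 in

NRCS table: woods, fair condition, soil group C → CN(II) = 73
Adjust CN=73 to AMC III: 23·73/(10 + 0.13·73) → 1679 ÷ (1949/100) = 167900/1949 ≈ 86.147
Retention S: 1000/CN − 10 with CN=86.147 → S = 2700/1679 ≈ 1.608 in
Ia = 0.2S: 0.2·1.608 = 0.322 in (exactly 540/1679)
Excess rainfall: 2.510 − 0.322 = 2.188 in; P > Ia so Q > 0
Runoff Q = (P−Ia)²/(P−Ia+S) = (2.188)²/(2.188+1.608) = 135004070041/107024329100 ≈ 1.261 in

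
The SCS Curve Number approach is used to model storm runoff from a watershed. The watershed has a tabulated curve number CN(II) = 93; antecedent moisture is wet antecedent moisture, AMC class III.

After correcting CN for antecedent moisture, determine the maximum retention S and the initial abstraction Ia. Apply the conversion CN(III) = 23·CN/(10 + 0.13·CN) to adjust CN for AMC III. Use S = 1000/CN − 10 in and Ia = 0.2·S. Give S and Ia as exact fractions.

S = 700/2139 in ≈ 0.327 in; Ia = 140/2139 in ≈ 0.065 in

Wet (AMC III): CN(III) = 23·93/(10 + 0.13·93) = 2139/(2209/100) = 213900/2209 ≈ 96.831
Retention S: 1000/CN − 10 with CN=96.831 → S = 700/2139 ≈ 0.327 in
Initial abstraction Ia = S/5 = (700/2139)/5 = 140/2139 ≈ 0.065 in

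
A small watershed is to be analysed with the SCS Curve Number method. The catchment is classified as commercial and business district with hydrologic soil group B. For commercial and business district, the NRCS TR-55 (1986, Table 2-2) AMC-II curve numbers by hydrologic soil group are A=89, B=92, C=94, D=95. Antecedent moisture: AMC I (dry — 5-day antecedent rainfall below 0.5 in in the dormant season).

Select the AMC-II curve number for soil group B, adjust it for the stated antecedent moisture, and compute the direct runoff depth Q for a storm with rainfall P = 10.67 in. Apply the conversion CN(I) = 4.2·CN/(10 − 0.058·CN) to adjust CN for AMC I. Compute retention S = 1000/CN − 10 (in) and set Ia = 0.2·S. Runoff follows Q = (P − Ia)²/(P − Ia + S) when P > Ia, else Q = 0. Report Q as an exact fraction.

Q = 245382520321/28755936300 in ≈ 8.533 in

NRCS table: commercial and business district, soil group B → CN(II) = 92
CN(I) from CN(II)=92: (4.2·92)/(10 − 0.058·92) = 48300/583 ≈ 82.847
S = 1000/(48300/583) − 10 = 1000/483 in ≈ 2.070 in
Ia = 0.2·(1000/483) = 200/483 in ≈ 0.414 in
Since P=10.670 > Ia=0.414: effective rainfall P−Ia = 495361/48300 in
Q = (495361/48300)²/((495361/48300) + 1000/483) = (245382520321/2332890000)/(595361/48300) = 245382520321/28755936300 in ≈ 8.533 in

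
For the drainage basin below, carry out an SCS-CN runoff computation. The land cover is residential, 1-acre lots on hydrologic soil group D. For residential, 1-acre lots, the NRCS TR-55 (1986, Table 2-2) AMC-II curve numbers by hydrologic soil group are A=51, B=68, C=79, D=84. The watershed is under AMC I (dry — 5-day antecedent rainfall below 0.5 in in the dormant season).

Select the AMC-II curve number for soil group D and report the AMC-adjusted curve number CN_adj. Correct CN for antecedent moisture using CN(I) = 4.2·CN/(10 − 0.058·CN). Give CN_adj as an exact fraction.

CN_adj = 44100/641 ≈ 68.799

NRCS table: residential, 1-acre lots, soil group D → CN(II) = 84
CN(I) from CN(II)=84: (4.2·84)/(10 − 0.058·84) = 44100/641 ≈ 68.799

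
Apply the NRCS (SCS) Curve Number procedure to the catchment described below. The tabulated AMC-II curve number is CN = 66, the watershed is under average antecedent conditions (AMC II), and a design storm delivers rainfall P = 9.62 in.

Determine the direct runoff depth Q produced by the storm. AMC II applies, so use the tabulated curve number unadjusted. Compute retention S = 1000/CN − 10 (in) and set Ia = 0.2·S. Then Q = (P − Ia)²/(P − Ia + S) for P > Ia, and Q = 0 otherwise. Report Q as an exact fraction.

Average conditions: CN = 66 (no AMC adjustment).
S = 1000/66 − 10 = 170/33 in ≈ 5.152 in
Ia = 0.2·(170/33) = 34/33 in ≈ 1.030 in
P − Ia = 9.620 − 1.030 = 14173/1650 ≈ 8.590 in (> 0, runoff occurs)
Q = (14173/1650)²/((14173/1650) + 170/33) = (200873929/2722500)/(22673/1650) = 200873929/37410450 in ≈ 5.369 in

Q = 200873929/37410450 in ≈ 5.369 in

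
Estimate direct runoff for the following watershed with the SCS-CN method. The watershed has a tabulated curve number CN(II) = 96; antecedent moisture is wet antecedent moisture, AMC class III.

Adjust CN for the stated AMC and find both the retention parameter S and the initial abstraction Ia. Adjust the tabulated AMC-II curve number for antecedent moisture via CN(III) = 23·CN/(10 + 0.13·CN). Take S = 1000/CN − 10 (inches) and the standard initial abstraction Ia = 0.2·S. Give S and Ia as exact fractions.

S = 25/138 in ≈ 0.181 in; Ia = 5/138 in ≈ 0.036 in

Adjust CN=96 to AMC III: 23·96/(10 + 0.13·96) → 2208 ÷ (562/25) = 27600/281 ≈ 98.221
Max retention: S = 1000/(27600/281) − 10 = 25/138 in (≈ 0.181 in)
Initial abstraction Ia = S/5 = (25/138)/5 = 5/138 ≈ 0.036 in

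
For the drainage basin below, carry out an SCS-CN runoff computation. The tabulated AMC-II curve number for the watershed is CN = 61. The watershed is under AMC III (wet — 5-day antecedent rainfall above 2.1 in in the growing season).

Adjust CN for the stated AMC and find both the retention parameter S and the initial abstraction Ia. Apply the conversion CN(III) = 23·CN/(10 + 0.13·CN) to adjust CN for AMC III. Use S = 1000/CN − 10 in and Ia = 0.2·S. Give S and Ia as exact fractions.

S = 3900/1403 in ≈ 2.780 in; Ia = 780/1403 in ≈ 0.556 in

CN(III) from CN(II)=61: (23·61)/(10 + 0.13·61) = 140300/1793 ≈ 78.249
Max retention: S = 1000/(140300/1793) − 10 = 3900/1403 in (≈ 2.780 in)
Ia = 0.2·(3900/1403) = 780/1403 in ≈ 0.556 in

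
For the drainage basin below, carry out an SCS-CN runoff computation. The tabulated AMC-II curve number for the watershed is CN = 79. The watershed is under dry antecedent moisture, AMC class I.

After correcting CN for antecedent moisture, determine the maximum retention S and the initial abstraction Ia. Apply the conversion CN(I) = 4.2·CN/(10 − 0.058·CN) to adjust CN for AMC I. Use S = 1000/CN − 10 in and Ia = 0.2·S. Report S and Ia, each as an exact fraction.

CN(I) from CN(II)=79: (4.2·79)/(10 − 0.058·79) = 7900/129 ≈ 61.240
Max retention: S = 1000/(7900/129) − 10 = 500/79 in (≈ 6.329 in)
Initial abstraction Ia = S/5 = (500/79)/5 = 100/79 ≈ 1.266 in

S = 500/79 in ≈ 6.329 in; Ia = 100/79 in ≈ 1.266 in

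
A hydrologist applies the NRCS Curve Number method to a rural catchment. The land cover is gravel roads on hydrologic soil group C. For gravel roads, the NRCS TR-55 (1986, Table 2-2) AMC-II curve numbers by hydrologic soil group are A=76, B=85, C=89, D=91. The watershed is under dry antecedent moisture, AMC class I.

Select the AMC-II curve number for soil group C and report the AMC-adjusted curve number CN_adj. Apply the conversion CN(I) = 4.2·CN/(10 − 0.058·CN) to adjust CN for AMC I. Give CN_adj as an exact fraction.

NRCS table: gravel roads, soil group C → CN(II) = 89
Adjust CN=89 to AMC I: 4.2·89/(10 − 0.058·89) → (1869/5) ÷ (2419/500) = 186900/2419 ≈ 77.263

CN_adj = 186900/2419 ≈ 77.263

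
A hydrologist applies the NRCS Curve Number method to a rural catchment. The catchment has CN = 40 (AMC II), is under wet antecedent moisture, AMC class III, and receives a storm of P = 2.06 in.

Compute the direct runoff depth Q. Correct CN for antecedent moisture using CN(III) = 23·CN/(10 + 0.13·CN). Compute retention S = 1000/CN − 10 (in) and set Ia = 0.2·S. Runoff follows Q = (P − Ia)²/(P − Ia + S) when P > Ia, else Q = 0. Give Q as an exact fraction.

Wet (AMC III): CN(III) = 23·40/(10 + 0.13·40) = 920/(76/5) = 1150/19 ≈ 60.526
Retention S: 1000/CN − 10 with CN=60.526 → S = 150/23 ≈ 6.522 in
Ia = 0.2·(150/23) = 30/23 in ≈ 1.304 in
Since P=2.060 > Ia=1.304: effective rainfall P−Ia = 869/1150 in
Q: (869/1150)² ÷ (8369/1150) = 755161/9624350 in (≈ 0.078 in)

Q = 755161/9624350 in ≈ 0.078 in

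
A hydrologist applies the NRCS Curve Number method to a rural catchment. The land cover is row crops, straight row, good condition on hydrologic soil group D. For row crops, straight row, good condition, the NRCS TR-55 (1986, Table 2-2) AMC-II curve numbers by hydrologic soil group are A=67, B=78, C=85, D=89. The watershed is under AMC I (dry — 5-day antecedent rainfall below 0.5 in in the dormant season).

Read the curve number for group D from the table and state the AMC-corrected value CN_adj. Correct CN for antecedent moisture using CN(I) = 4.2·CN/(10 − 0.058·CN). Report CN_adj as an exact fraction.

CN_adj = 186900/2419 ≈ 77.263

NRCS table: row crops, straight row, good condition, soil group D → CN(II) = 89
Adjust CN=89 to AMC I: 4.2·89/(10 − 0.058·89) → (1869/5) ÷ (2419/500) = 186900/2419 ≈ 77.263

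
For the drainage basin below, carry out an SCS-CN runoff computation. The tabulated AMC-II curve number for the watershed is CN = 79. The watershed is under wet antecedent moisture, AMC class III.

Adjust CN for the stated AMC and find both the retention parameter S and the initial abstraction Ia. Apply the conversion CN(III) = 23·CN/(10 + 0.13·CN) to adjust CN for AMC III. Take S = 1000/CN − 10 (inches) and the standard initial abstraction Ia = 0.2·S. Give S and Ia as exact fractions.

Wet (AMC III): CN(III) = 23·79/(10 + 0.13·79) = 1817/(2027/100) = 181700/2027 ≈ 89.640
Retention S: 1000/CN − 10 with CN=89.640 → S = 2100/1817 ≈ 1.156 in
Initial abstraction Ia = S/5 = (2100/1817)/5 = 420/1817 ≈ 0.231 in

S = 2100/1817 in ≈ 1.156 in; Ia = 420/1817 in ≈ 0.231 in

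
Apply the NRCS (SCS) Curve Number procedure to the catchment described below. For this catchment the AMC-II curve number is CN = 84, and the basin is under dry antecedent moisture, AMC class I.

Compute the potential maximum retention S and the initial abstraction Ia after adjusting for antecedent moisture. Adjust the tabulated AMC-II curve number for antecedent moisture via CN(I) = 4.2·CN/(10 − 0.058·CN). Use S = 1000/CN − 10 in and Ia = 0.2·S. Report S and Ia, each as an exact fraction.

Dry (AMC I): CN(I) = 4.2·84/(10 − 0.058·84) = (1764/5)/(641/125) = 44100/641 ≈ 68.799
Retention S: 1000/CN − 10 with CN=68.799 → S = 2000/441 ≈ 4.535 in
Ia = 0.2S: 0.2·4.535 = 0.907 in (exactly 400/441)

S = 2000/441 in ≈ 4.535 in; Ia = 400/441 in ≈ 0.907 in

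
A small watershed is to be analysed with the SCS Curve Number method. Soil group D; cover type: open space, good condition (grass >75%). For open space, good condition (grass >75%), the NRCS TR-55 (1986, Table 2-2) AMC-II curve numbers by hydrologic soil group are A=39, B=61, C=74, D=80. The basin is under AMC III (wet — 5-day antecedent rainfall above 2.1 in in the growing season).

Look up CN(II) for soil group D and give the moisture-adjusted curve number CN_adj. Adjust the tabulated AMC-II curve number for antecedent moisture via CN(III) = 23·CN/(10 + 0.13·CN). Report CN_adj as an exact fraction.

NRCS table: open space, good condition (grass >75%), soil group D → CN(II) = 80
Adjust CN=80 to AMC III: 23·80/(10 + 0.13·80) → 1840 ÷ (102/5) = 4600/51 ≈ 90.196

CN_adj = 4600/51 ≈ 90.196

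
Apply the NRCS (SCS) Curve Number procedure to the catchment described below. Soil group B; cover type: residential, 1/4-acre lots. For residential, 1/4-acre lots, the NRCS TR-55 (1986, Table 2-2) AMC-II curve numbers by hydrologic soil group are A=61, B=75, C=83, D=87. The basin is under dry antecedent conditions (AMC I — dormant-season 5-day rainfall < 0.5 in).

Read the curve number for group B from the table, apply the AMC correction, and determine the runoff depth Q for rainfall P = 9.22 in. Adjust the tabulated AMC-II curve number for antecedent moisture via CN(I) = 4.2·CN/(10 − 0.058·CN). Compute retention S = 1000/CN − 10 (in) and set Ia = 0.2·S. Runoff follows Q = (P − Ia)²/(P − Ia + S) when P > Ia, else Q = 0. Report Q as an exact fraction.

NRCS table: residential, 1/4-acre lots, soil group B → CN(II) = 75
CN(I) from CN(II)=75: (4.2·75)/(10 − 0.058·75) = 6300/113 ≈ 55.752
S = 1000/(6300/113) − 10 = 500/63 in ≈ 7.937 in
Initial abstraction Ia = S/5 = (500/63)/5 = 100/63 ≈ 1.587 in
P − Ia = 9.220 − 1.587 = 24043/3150 ≈ 7.633 in (> 0, runoff occurs)
Q: (24043/3150)² ÷ (49043/3150) = 578065849/154485450 in (≈ 3.742 in)

Q = 578065849/154485450 in ≈ 3.742 in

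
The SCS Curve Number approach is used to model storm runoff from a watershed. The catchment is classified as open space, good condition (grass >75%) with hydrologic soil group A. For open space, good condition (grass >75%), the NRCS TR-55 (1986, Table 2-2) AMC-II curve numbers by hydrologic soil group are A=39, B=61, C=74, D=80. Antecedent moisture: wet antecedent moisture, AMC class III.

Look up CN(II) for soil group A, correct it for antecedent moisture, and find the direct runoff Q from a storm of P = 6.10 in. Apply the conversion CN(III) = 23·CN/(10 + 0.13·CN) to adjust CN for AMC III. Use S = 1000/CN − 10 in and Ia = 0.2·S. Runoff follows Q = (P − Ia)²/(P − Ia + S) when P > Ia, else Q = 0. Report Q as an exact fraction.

Q = 29634349/15222090 in ≈ 1.947 in

NRCS table: open space, good condition (grass >75%), soil group A → CN(II) = 39
CN(III) from CN(II)=39: (23·39)/(10 + 0.13·39) = 89700/1507 ≈ 59.522
S = 1000/(89700/1507) − 10 = 6100/897 in ≈ 6.800 in
Ia = 0.2S: 0.2·6.800 = 1.360 in (exactly 1220/897)
Excess rainfall: 6.100 − 1.360 = 4.740 in; P > Ia so Q > 0
Q: (42517/8970)² ÷ (103517/8970) = 29634349/15222090 in (≈ 1.947 in)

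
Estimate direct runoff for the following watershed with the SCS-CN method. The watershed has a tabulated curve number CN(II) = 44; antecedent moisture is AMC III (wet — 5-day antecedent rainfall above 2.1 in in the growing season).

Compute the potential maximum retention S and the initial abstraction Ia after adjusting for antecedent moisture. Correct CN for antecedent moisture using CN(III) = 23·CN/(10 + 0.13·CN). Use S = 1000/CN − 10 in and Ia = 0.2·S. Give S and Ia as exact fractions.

S = 1400/253 in ≈ 5.534 in; Ia = 280/253 in ≈ 1.107 in

Adjust CN=44 to AMC III: 23·44/(10 + 0.13·44) → 1012 ÷ (393/25) = 25300/393 ≈ 64.377
S = 1000/(25300/393) − 10 = 1400/253 in ≈ 5.534 in
Initial abstraction Ia = S/5 = (1400/253)/5 = 280/253 ≈ 1.107 in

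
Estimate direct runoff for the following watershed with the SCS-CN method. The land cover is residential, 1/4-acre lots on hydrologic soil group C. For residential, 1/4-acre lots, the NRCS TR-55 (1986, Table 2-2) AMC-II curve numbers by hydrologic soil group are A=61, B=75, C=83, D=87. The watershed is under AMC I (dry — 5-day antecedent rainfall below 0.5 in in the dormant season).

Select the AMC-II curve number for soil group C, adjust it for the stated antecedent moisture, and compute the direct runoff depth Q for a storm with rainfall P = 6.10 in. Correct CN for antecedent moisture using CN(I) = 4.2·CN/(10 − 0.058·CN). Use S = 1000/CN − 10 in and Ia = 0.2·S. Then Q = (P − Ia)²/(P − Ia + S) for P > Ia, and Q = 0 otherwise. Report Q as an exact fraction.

Q = 7978598329/3038449890 in ≈ 2.626 in

NRCS table: residential, 1/4-acre lots, soil group C → CN(II) = 83
Dry (AMC I): CN(I) = 4.2·83/(10 − 0.058·83) = (1743/5)/(2593/500) = 174300/2593 ≈ 67.219
S = 1000/(174300/2593) − 10 = 8500/1743 in ≈ 4.877 in
Ia = 0.2·(8500/1743) = 1700/1743 in ≈ 0.975 in
P − Ia = 6.100 − 0.975 = 89323/17430 ≈ 5.125 in (> 0, runoff occurs)
Q: (89323/17430)² ÷ (174323/17430) = 7978598329/3038449890 in (≈ 2.626 in)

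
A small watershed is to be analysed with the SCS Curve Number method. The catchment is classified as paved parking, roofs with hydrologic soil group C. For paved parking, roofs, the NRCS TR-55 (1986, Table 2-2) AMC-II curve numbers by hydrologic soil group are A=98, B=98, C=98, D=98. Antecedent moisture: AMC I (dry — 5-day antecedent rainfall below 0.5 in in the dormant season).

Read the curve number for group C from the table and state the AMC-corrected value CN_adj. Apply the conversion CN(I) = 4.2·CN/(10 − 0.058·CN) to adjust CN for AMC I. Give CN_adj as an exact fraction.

NRCS table: paved parking, roofs, soil group C → CN(II) = 98
Dry (AMC I): CN(I) = 4.2·98/(10 − 0.058·98) = (2058/5)/(1079/250) = 102900/1079 ≈ 95.366

CN_adj = 102900/1079 ≈ 95.366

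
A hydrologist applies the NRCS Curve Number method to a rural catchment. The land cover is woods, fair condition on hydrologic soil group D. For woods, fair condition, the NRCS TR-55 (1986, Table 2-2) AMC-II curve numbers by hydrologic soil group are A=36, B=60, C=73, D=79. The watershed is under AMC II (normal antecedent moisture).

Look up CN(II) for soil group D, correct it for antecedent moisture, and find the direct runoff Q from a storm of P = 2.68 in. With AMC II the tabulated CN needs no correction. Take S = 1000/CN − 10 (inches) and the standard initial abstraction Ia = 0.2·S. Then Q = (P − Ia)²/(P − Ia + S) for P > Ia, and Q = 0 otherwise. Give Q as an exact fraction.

Q = 18003049/18748675 in ≈ 0.960 in

NRCS table: woods, fair condition, soil group D → CN(II) = 79
AMC II — tabulated CN = 79 applies directly.
Max retention: S = 1000/79 − 10 = 210/79 in (≈ 2.658 in)
Initial abstraction Ia = S/5 = (210/79)/5 = 42/79 ≈ 0.532 in
Since P=2.680 > Ia=0.532: effective rainfall P−Ia = 4243/1975 in
Runoff Q = (P−Ia)²/(P−Ia+S) = (2.148)²/(2.148+2.658) = 18003049/18748675 ≈ 0.960 in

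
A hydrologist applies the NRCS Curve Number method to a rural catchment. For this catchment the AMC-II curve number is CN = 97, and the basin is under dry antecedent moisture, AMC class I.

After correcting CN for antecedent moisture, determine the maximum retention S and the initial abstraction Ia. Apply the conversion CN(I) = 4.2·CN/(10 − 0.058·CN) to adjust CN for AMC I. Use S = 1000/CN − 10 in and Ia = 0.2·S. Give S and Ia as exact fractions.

S = 500/679 in ≈ 0.736 in; Ia = 100/679 in ≈ 0.147 in

Dry (AMC I): CN(I) = 4.2·97/(10 − 0.058·97) = (2037/5)/(2187/500) = 67900/729 ≈ 93.141
S = 1000/(67900/729) − 10 = 500/679 in ≈ 0.736 in
Ia = 0.2S: 0.2·0.736 = 0.147 in (exactly 100/679)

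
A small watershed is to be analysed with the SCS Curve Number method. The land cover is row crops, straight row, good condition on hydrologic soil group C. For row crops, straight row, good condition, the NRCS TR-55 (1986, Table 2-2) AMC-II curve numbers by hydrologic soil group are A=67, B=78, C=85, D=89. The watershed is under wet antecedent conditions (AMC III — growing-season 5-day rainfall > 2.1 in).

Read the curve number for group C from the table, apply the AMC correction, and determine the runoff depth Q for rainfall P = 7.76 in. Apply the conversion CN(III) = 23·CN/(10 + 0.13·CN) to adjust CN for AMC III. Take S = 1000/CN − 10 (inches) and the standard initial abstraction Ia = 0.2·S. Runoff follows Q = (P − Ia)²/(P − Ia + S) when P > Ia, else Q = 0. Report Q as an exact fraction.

Q = 2764258658/400061425 in ≈ 6.910 in

NRCS table: row crops, straight row, good condition, soil group C → CN(II) = 85
CN(III) from CN(II)=85: (23·85)/(10 + 0.13·85) = 39100/421 ≈ 92.874
Retention S: 1000/CN − 10 with CN=92.874 → S = 300/391 ≈ 0.767 in
Initial abstraction Ia = S/5 = (300/391)/5 = 60/391 ≈ 0.153 in
Excess rainfall: 7.760 − 0.153 = 7.607 in; P > Ia so Q > 0
Q: (74354/9775)² ÷ (81854/9775) = 2764258658/400061425 in (≈ 6.910 in)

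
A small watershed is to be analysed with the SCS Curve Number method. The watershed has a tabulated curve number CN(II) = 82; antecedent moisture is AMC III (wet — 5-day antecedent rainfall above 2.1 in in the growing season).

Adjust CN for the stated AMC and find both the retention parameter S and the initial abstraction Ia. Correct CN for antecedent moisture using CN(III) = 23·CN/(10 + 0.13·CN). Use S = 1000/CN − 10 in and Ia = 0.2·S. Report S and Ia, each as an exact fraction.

S = 900/943 in ≈ 0.954 in; Ia = 180/943 in ≈ 0.191 in

Wet (AMC III): CN(III) = 23·82/(10 + 0.13·82) = 1886/(1033/50) = 94300/1033 ≈ 91.288
Max retention: S = 1000/(94300/1033) − 10 = 900/943 in (≈ 0.954 in)
Ia = 0.2S: 0.2·0.954 = 0.191 in (exactly 180/943)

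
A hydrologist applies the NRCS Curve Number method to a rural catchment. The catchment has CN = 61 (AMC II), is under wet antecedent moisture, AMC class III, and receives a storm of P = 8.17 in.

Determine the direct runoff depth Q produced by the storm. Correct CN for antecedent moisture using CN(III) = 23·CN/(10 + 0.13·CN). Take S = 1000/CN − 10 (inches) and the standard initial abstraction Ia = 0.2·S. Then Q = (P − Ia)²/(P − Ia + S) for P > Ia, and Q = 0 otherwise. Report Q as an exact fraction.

Q = 1141160199001/204592615300 in ≈ 5.578 in

CN(III) from CN(II)=61: (23·61)/(10 + 0.13·61) = 140300/1793 ≈ 78.249
S = 1000/(140300/1793) − 10 = 3900/1403 in ≈ 2.780 in
Initial abstraction Ia = S/5 = (3900/1403)/5 = 780/1403 ≈ 0.556 in
Since P=8.170 > Ia=0.556: effective rainfall P−Ia = 1068251/140300 in
Runoff Q = (P−Ia)²/(P−Ia+S) = (7.614)²/(7.614+2.780) = 1141160199001/204592615300 ≈ 5.578 in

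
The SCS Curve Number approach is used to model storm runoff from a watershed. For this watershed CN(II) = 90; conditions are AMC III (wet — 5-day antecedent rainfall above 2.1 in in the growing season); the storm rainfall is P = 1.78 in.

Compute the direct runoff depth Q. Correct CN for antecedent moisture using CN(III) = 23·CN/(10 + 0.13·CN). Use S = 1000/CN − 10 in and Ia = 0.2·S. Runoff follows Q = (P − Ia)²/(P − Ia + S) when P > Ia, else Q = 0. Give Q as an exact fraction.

Q = 303560929/232078050 in ≈ 1.308 in

Adjust CN=90 to AMC III: 23·90/(10 + 0.13·90) → 2070 ÷ (217/10) = 20700/217 ≈ 95.392
Max retention: S = 1000/(20700/217) − 10 = 100/207 in (≈ 0.483 in)
Initial abstraction Ia = S/5 = (100/207)/5 = 20/207 ≈ 0.097 in
P − Ia = 1.780 − 0.097 = 17423/10350 ≈ 1.683 in (> 0, runoff occurs)
Q = (17423/10350)²/((17423/10350) + 100/207) = (303560929/107122500)/(22423/10350) = 303560929/232078050 in ≈ 1.308 in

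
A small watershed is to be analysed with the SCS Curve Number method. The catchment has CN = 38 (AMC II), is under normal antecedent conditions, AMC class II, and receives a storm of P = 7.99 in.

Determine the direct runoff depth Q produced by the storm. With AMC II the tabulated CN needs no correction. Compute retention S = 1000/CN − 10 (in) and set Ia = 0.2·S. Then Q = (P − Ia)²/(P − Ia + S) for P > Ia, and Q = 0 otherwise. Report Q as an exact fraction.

AMC II — tabulated CN = 38 applies directly.
Retention S: 1000/CN − 10 with CN=38.000 → S = 310/19 ≈ 16.316 in
Ia = 0.2·(310/19) = 62/19 in ≈ 3.263 in
P − Ia = 7.990 − 3.263 = 8981/1900 ≈ 4.727 in (> 0, runoff occurs)
Q: (8981/1900)² ÷ (39981/1900) = 80658361/75963900 in (≈ 1.062 in)

Q = 80658361/75963900 in ≈ 1.062 in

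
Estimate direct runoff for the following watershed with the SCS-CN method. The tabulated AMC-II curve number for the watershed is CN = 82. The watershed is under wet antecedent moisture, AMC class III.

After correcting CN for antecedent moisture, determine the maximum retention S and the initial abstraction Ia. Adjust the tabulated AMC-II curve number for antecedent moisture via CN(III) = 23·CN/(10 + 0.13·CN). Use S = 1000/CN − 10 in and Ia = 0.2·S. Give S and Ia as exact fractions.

Wet (AMC III): CN(III) = 23·82/(10 + 0.13·82) = 1886/(1033/50) = 94300/1033 ≈ 91.288
Retention S: 1000/CN − 10 with CN=91.288 → S = 900/943 ≈ 0.954 in
Ia = 0.2·(900/943) = 180/943 in ≈ 0.191 in

S = 900/943 in ≈ 0.954 in; Ia = 180/943 in ≈ 0.191 in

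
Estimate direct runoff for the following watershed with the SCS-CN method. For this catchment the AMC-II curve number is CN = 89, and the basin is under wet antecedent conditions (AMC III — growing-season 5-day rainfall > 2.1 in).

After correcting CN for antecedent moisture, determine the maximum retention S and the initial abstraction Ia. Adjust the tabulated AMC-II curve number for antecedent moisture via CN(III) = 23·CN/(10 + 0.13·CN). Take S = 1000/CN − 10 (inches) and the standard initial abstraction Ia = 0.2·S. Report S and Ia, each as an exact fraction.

S = 1100/2047 in ≈ 0.537 in; Ia = 220/2047 in ≈ 0.107 in

Adjust CN=89 to AMC III: 23·89/(10 + 0.13·89) → 2047 ÷ (2157/100) = 204700/2157 ≈ 94.900
S = 1000/(204700/2157) − 10 = 1100/2047 in ≈ 0.537 in
Ia = 0.2·(1100/2047) = 220/2047 in ≈ 0.107 in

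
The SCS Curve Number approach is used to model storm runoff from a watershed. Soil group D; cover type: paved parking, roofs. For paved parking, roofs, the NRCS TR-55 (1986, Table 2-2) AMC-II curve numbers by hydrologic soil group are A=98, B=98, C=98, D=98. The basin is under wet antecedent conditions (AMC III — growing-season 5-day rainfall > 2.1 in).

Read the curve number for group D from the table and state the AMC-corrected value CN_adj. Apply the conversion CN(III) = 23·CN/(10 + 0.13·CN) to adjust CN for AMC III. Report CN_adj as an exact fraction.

CN_adj = 112700/1137 ≈ 99.120

NRCS table: paved parking, roofs, soil group D → CN(II) = 98
CN(III) from CN(II)=98: (23·98)/(10 + 0.13·98) = 112700/1137 ≈ 99.120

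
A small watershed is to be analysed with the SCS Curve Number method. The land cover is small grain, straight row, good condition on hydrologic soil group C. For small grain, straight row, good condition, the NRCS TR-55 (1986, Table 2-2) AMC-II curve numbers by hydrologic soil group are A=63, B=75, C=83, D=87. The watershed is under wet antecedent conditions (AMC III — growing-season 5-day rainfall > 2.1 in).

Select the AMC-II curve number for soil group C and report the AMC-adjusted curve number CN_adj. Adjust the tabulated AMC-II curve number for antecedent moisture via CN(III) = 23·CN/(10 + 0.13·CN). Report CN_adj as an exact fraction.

CN_adj = 190900/2079 ≈ 91.823

NRCS table: small grain, straight row, good condition, soil group C → CN(II) = 83
Wet (AMC III): CN(III) = 23·83/(10 + 0.13·83) = 1909/(2079/100) = 190900/2079 ≈ 91.823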